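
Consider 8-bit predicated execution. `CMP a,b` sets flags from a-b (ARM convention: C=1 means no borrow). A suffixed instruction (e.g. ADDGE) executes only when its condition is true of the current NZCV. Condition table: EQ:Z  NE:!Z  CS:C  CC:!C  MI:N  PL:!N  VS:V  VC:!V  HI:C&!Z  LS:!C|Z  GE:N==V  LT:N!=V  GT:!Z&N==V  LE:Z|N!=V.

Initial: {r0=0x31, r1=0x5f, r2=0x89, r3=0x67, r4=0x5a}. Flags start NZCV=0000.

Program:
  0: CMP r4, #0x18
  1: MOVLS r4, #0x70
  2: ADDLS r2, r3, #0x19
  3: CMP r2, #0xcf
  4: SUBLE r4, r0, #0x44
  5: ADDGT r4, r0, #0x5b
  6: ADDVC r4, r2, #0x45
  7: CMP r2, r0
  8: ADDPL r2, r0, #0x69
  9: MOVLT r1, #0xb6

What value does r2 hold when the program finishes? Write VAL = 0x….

[0] flags=0010 → (cmp)
[1] flags=0010 LS?F → skip
[2] flags=0010 LS?F → skip
[3] flags=1000 → (cmp)
[4] flags=1000 LE?T → r4=0xed
[5] flags=1000 GT?F → skip
[6] flags=1000 VC?T → r4=0xce
[7] flags=0011 → (cmp)
[8] flags=0011 PL?T → r2=0x9a
[9] flags=0011 LT?T → r1=0xb6

VAL = 0x9a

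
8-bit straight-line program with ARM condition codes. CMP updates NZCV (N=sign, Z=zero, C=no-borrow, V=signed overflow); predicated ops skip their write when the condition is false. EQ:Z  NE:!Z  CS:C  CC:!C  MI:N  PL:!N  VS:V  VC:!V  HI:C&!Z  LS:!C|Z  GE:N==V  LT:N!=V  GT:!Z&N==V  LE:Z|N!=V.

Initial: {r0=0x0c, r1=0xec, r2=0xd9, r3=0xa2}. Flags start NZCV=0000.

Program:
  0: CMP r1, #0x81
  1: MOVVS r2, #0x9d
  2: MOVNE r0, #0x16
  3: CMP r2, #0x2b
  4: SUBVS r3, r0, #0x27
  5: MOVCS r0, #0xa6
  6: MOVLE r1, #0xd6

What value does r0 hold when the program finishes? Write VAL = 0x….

0: ✓ CMP  NZCV=0010
1: · MOVVS
2: ✓ MOVNE  r0←0x16
3: ✓ CMP  NZCV=1010
4: · SUBVS
5: ✓ MOVCS  r0←0xa6
6: ✓ MOVLE  r1←0xd6

VAL = 0xa6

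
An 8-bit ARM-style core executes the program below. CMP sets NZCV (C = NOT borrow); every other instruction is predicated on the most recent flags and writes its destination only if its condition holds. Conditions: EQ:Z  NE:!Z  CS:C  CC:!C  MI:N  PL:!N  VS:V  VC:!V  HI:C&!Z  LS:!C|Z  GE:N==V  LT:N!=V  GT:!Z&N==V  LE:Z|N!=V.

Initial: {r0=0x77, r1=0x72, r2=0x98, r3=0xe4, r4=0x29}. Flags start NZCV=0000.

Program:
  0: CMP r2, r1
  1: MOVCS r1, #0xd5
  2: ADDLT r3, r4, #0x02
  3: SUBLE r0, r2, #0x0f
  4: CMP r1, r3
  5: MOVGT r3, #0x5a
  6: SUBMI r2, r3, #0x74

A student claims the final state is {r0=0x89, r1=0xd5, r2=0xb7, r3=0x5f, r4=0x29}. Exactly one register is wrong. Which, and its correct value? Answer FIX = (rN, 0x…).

FIX = (r3, 0x2b)

[0] flags=0011 → (cmp)
[1] flags=0011 CS?T → r1=0xd5
[2] flags=0011 LT?T → r3=0x2b
[3] flags=0011 LE?T → r0=0x89
[4] flags=1010 → (cmp)
[5] flags=1010 GT?F → skip
[6] flags=1010 MI?T → r2=0xb7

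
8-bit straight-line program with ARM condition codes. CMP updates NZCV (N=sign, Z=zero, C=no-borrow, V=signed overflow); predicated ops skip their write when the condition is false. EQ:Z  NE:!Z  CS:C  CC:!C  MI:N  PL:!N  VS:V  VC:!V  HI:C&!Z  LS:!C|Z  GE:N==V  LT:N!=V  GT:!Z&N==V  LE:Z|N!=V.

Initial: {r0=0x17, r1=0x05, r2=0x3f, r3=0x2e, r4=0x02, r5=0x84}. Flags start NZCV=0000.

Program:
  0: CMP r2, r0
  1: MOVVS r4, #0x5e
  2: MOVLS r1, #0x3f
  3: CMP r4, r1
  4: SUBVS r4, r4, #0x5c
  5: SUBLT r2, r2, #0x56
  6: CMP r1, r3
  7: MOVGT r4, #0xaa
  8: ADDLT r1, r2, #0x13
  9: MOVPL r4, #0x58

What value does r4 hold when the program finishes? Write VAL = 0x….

0: ✓ CMP  NZCV=0010
1: · MOVVS
2: · MOVLS
3: ✓ CMP  NZCV=1000
4: · SUBVS
5: ✓ SUBLT  r2←0xe9
6: ✓ CMP  NZCV=1000
7: · MOVGT
8: ✓ ADDLT  r1←0xfc
9: · MOVPL

VAL = 0x02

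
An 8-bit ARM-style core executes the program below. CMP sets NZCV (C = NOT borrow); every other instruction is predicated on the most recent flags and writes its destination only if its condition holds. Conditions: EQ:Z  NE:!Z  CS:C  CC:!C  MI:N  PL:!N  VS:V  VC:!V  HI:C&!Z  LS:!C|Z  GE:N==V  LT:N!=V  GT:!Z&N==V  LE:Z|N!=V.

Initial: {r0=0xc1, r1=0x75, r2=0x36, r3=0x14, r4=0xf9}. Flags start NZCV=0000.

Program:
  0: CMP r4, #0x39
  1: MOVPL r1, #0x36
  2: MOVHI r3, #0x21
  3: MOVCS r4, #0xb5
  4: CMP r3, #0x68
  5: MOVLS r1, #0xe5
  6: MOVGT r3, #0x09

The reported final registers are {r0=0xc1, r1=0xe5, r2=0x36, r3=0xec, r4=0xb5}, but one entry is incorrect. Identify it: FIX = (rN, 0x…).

FIX = (r3, 0x21)

0: ✓ CMP  NZCV=1010
1: · MOVPL
2: ✓ MOVHI  r3←0x21
3: ✓ MOVCS  r4←0xb5
4: ✓ CMP  NZCV=1000
5: ✓ MOVLS  r1←0xe5
6: · MOVGT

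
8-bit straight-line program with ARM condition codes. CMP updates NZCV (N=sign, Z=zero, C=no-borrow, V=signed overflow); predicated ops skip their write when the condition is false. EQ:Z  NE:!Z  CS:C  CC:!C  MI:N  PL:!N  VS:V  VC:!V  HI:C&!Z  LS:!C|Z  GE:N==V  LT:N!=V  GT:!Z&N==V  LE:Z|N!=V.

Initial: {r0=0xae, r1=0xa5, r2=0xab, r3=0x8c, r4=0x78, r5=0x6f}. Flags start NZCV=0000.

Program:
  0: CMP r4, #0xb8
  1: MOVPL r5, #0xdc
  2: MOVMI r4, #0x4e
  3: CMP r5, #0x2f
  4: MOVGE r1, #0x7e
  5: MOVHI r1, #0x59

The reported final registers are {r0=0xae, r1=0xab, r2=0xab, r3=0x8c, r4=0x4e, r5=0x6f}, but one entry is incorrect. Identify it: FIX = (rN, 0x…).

FIX = (r1, 0x59)

0: ✓ CMP  NZCV=1001
1: · MOVPL
2: ✓ MOVMI  r4←0x4e
3: ✓ CMP  NZCV=0010
4: ✓ MOVGE  r1←0x7e
5: ✓ MOVHI  r1←0x59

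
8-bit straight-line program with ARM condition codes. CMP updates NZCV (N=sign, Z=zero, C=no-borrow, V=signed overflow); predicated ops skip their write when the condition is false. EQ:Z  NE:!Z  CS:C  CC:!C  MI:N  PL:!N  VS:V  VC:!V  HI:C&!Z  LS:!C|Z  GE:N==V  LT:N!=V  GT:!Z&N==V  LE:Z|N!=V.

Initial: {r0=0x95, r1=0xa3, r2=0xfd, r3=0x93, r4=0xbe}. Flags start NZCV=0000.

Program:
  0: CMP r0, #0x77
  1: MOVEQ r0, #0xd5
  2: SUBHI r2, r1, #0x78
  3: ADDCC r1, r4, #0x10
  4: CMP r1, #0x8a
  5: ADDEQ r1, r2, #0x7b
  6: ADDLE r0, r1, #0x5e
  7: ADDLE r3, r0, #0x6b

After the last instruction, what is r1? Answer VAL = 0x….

VAL = 0xa3

[0] flags=0011 → (cmp)
[1] flags=0011 EQ?F → skip
[2] flags=0011 HI?T → r2=0x2b
[3] flags=0011 CC?F → skip
[4] flags=0010 → (cmp)
[5] flags=0010 EQ?F → skip
[6] flags=0010 LE?F → skip
[7] flags=0010 LE?F → skip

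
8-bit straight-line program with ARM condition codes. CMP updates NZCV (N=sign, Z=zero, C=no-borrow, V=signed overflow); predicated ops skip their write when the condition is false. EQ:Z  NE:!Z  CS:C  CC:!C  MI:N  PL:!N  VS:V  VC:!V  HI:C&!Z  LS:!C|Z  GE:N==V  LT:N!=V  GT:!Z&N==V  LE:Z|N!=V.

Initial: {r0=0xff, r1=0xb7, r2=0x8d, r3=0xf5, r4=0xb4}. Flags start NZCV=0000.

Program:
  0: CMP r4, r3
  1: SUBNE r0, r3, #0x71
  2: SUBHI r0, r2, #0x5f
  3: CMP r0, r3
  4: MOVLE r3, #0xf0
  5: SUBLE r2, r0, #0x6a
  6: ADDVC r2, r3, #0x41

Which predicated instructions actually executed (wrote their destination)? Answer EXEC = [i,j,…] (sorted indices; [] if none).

0: ✓ CMP  NZCV=1000
1: ✓ SUBNE  r0←0x84
2: · SUBHI
3: ✓ CMP  NZCV=1000
4: ✓ MOVLE  r3←0xf0
5: ✓ SUBLE  r2←0x1a
6: ✓ ADDVC  r2←0x31

EXEC = [1,4,5,6]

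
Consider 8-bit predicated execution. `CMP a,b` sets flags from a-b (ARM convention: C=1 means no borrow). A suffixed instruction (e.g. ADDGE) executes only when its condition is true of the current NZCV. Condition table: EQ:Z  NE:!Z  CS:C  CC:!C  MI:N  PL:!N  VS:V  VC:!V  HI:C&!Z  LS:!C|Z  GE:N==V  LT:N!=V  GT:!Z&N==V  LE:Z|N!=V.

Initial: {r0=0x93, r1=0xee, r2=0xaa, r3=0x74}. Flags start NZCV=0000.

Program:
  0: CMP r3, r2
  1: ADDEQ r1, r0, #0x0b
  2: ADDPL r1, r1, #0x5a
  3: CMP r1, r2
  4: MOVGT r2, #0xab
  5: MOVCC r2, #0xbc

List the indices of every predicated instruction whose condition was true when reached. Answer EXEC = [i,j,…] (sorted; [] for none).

EXEC = [4]

[0] flags=1001 → (cmp)
[1] flags=1001 EQ?F → skip
[2] flags=1001 PL?F → skip
[3] flags=0010 → (cmp)
[4] flags=0010 GT?T → r2=0xab
[5] flags=0010 CC?F → skip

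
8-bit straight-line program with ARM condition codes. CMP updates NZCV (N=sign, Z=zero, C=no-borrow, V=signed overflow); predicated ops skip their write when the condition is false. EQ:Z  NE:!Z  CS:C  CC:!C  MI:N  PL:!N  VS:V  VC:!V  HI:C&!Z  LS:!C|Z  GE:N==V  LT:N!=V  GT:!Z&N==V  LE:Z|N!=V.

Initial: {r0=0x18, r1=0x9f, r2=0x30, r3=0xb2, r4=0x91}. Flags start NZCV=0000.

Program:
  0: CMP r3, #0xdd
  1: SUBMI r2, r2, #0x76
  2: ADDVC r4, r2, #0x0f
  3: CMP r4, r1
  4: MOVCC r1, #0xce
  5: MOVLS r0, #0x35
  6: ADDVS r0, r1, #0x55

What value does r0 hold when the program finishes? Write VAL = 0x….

VAL = 0x18

[0] flags=1000 → (cmp)
[1] flags=1000 MI?T → r2=0xba
[2] flags=1000 VC?T → r4=0xc9
[3] flags=0010 → (cmp)
[4] flags=0010 CC?F → skip
[5] flags=0010 LS?F → skip
[6] flags=0010 VS?F → skip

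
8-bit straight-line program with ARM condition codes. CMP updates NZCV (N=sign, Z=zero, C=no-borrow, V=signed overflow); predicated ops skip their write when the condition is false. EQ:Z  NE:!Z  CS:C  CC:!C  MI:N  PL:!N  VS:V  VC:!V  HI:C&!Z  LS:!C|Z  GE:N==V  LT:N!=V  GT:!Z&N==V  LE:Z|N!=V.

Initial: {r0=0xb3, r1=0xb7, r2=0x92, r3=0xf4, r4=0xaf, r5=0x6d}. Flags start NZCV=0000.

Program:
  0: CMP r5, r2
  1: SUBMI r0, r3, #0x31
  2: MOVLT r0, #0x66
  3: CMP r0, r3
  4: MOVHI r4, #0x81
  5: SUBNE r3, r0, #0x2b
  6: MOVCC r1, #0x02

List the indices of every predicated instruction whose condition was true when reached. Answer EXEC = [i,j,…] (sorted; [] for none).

[0] flags=1001 → (cmp)
[1] flags=1001 MI?T → r0=0xc3
[2] flags=1001 LT?F → skip
[3] flags=1000 → (cmp)
[4] flags=1000 HI?F → skip
[5] flags=1000 NE?T → r3=0x98
[6] flags=1000 CC?T → r1=0x02

EXEC = [1,5,6]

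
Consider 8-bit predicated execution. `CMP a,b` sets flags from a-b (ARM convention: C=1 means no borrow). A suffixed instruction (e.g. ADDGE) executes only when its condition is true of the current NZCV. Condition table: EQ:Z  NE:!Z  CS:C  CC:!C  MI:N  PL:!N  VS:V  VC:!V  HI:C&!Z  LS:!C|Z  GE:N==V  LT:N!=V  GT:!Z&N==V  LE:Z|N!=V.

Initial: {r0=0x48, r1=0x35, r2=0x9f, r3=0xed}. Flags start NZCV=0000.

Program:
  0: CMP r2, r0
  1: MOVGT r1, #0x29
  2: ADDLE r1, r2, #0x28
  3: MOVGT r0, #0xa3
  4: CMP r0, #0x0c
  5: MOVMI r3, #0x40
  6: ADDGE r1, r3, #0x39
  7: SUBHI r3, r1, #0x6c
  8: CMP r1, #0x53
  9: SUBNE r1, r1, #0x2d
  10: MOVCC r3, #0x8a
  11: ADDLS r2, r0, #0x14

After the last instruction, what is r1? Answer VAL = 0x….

VAL = 0xf9

0: ✓ CMP  NZCV=0011
1: · MOVGT
2: ✓ ADDLE  r1←0xc7
3: · MOVGT
4: ✓ CMP  NZCV=0010
5: · MOVMI
6: ✓ ADDGE  r1←0x26
7: ✓ SUBHI  r3←0xba
8: ✓ CMP  NZCV=1000
9: ✓ SUBNE  r1←0xf9
10: ✓ MOVCC  r3←0x8a
11: ✓ ADDLS  r2←0x5c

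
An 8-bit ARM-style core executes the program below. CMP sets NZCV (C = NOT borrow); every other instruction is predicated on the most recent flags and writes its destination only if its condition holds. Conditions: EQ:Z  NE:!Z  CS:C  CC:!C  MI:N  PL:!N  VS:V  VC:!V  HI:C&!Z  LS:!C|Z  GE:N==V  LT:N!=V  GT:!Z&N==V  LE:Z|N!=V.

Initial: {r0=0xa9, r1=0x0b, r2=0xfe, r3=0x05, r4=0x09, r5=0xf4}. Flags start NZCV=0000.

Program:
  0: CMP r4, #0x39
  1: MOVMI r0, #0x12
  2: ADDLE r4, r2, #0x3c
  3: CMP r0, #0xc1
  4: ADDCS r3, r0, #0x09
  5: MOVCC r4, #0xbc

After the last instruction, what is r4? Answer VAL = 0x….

VAL = 0xbc

[0] flags=1000 → (cmp)
[1] flags=1000 MI?T → r0=0x12
[2] flags=1000 LE?T → r4=0x3a
[3] flags=0000 → (cmp)
[4] flags=0000 CS?F → skip
[5] flags=0000 CC?T → r4=0xbc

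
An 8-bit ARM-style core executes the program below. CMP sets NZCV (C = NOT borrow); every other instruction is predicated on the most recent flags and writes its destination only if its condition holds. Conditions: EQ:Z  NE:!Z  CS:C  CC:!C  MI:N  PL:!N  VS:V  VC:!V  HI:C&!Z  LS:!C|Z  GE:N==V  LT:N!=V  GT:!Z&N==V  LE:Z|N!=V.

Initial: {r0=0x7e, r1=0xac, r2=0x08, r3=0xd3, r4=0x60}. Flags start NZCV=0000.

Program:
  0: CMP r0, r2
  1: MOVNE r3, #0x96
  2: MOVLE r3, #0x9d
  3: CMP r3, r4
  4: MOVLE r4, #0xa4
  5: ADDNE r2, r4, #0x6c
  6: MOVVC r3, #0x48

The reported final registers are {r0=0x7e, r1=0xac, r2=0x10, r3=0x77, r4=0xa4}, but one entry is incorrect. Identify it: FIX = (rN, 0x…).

FIX = (r3, 0x96)

[0] flags=0010 → (cmp)
[1] flags=0010 NE?T → r3=0x96
[2] flags=0010 LE?F → skip
[3] flags=0011 → (cmp)
[4] flags=0011 LE?T → r4=0xa4
[5] flags=0011 NE?T → r2=0x10
[6] flags=0011 VC?F → skip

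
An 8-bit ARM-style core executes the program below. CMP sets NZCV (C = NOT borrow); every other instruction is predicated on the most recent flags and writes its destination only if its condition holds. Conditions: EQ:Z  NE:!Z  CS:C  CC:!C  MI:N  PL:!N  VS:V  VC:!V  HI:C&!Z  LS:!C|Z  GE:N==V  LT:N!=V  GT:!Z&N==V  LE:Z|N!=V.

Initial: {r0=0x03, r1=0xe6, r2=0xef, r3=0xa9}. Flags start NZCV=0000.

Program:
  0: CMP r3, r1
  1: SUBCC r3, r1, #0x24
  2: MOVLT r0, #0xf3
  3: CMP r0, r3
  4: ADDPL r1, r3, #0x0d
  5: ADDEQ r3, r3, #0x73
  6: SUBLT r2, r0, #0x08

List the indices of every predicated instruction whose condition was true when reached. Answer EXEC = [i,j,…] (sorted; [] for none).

EXEC = [1,2,4]

0: ✓ CMP  NZCV=1000
1: ✓ SUBCC  r3←0xc2
2: ✓ MOVLT  r0←0xf3
3: ✓ CMP  NZCV=0010
4: ✓ ADDPL  r1←0xcf
5: · ADDEQ
6: · SUBLT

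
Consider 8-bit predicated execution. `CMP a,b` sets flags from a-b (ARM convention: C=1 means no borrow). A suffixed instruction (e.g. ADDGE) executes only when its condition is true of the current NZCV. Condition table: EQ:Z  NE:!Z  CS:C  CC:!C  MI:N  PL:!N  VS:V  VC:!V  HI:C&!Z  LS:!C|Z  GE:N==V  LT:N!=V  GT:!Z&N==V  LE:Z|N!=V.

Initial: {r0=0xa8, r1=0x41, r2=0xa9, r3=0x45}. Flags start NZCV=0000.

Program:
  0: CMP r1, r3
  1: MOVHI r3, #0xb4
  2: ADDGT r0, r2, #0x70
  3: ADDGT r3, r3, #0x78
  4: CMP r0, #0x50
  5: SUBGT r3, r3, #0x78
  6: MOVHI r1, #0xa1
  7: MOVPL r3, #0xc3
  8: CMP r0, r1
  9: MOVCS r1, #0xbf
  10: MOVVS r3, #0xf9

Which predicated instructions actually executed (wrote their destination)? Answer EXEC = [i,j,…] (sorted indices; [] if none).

EXEC = [6,7,9]

0: ✓ CMP  NZCV=1000
1: · MOVHI
2: · ADDGT
3: · ADDGT
4: ✓ CMP  NZCV=0011
5: · SUBGT
6: ✓ MOVHI  r1←0xa1
7: ✓ MOVPL  r3←0xc3
8: ✓ CMP  NZCV=0010
9: ✓ MOVCS  r1←0xbf
10: · MOVVS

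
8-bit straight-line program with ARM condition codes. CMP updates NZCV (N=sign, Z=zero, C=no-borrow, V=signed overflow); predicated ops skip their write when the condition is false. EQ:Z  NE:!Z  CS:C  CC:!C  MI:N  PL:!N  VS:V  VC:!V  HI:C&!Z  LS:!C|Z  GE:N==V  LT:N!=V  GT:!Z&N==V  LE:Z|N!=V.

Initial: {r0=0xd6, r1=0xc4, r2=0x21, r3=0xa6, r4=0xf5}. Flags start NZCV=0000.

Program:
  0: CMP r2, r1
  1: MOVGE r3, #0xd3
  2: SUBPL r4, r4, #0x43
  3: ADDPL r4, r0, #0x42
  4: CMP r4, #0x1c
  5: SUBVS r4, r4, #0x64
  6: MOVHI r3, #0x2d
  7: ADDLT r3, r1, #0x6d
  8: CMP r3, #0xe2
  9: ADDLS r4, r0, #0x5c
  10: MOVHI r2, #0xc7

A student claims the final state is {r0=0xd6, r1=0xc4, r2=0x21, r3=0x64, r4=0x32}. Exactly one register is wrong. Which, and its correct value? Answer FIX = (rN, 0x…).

FIX = (r3, 0x31)

[0] flags=0000 → (cmp)
[1] flags=0000 GE?T → r3=0xd3
[2] flags=0000 PL?T → r4=0xb2
[3] flags=0000 PL?T → r4=0x18
[4] flags=1000 → (cmp)
[5] flags=1000 VS?F → skip
[6] flags=1000 HI?F → skip
[7] flags=1000 LT?T → r3=0x31
[8] flags=0000 → (cmp)
[9] flags=0000 LS?T → r4=0x32
[10] flags=0000 HI?F → skip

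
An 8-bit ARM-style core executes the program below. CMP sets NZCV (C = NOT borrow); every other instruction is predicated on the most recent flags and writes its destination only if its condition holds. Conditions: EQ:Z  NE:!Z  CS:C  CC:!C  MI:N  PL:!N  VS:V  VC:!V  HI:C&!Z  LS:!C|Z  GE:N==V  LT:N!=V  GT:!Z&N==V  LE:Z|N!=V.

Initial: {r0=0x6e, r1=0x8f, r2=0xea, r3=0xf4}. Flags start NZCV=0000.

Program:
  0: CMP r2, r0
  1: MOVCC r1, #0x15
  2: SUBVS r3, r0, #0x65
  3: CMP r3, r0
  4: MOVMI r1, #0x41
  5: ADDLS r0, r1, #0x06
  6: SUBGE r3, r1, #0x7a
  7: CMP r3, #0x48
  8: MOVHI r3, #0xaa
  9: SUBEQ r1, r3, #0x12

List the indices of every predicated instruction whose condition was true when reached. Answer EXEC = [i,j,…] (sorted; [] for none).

0: ✓ CMP  NZCV=0011
1: · MOVCC
2: ✓ SUBVS  r3←0x09
3: ✓ CMP  NZCV=1000
4: ✓ MOVMI  r1←0x41
5: ✓ ADDLS  r0←0x47
6: · SUBGE
7: ✓ CMP  NZCV=1000
8: · MOVHI
9: · SUBEQ

EXEC = [2,4,5]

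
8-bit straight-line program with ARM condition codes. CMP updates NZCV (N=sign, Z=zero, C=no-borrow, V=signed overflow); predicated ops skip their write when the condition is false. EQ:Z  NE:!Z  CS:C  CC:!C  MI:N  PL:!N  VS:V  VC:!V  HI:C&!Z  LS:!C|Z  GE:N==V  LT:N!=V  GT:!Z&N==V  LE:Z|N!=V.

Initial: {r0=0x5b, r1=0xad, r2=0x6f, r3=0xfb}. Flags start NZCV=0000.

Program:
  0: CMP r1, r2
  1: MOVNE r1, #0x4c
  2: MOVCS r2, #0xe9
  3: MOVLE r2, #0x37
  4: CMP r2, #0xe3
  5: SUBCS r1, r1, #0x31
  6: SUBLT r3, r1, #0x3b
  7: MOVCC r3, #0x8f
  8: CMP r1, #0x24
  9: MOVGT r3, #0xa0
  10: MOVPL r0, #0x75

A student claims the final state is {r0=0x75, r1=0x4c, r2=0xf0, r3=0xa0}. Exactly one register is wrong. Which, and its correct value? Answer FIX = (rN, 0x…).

0: ✓ CMP  NZCV=0011
1: ✓ MOVNE  r1←0x4c
2: ✓ MOVCS  r2←0xe9
3: ✓ MOVLE  r2←0x37
4: ✓ CMP  NZCV=0000
5: · SUBCS
6: · SUBLT
7: ✓ MOVCC  r3←0x8f
8: ✓ CMP  NZCV=0010
9: ✓ MOVGT  r3←0xa0
10: ✓ MOVPL  r0←0x75

FIX = (r2, 0x37)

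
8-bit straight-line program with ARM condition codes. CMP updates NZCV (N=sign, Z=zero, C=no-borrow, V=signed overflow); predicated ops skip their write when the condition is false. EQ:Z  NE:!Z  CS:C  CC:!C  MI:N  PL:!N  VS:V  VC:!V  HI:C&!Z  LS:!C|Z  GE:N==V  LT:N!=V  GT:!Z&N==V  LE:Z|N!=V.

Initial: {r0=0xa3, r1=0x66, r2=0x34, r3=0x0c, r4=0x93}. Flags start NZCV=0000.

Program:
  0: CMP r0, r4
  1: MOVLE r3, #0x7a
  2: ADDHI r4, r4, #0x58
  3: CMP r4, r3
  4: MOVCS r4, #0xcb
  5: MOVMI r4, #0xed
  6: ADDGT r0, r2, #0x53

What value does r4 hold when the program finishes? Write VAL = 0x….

VAL = 0xed

0: ✓ CMP  NZCV=0010
1: · MOVLE
2: ✓ ADDHI  r4←0xeb
3: ✓ CMP  NZCV=1010
4: ✓ MOVCS  r4←0xcb
5: ✓ MOVMI  r4←0xed
6: · ADDGT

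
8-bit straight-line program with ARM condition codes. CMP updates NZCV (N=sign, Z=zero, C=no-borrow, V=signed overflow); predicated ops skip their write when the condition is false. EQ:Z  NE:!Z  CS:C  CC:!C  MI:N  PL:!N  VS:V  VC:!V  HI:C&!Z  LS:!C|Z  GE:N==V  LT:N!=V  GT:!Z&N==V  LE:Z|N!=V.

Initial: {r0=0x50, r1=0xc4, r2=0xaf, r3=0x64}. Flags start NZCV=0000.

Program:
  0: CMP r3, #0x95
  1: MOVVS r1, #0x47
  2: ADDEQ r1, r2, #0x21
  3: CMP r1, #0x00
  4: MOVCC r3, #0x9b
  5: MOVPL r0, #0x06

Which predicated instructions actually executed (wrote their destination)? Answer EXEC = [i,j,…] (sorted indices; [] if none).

[0] flags=1001 → (cmp)
[1] flags=1001 VS?T → r1=0x47
[2] flags=1001 EQ?F → skip
[3] flags=0010 → (cmp)
[4] flags=0010 CC?F → skip
[5] flags=0010 PL?T → r0=0x06

EXEC = [1,5]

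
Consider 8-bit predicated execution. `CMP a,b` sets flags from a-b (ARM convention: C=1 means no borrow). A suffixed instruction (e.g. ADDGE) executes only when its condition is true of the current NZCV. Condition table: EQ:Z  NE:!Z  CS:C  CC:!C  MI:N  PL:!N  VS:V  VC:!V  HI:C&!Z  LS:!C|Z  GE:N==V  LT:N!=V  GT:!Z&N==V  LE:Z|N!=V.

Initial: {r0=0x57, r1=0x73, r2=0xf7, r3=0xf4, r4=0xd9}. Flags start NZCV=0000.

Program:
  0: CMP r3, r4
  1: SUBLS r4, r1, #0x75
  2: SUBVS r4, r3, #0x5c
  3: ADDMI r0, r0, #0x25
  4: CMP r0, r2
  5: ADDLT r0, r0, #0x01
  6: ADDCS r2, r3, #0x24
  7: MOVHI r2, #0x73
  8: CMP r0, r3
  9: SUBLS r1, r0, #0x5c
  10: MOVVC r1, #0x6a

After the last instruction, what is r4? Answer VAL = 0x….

VAL = 0xd9

[0] flags=0010 → (cmp)
[1] flags=0010 LS?F → skip
[2] flags=0010 VS?F → skip
[3] flags=0010 MI?F → skip
[4] flags=0000 → (cmp)
[5] flags=0000 LT?F → skip
[6] flags=0000 CS?F → skip
[7] flags=0000 HI?F → skip
[8] flags=0000 → (cmp)
[9] flags=0000 LS?T → r1=0xfb
[10] flags=0000 VC?T → r1=0x6a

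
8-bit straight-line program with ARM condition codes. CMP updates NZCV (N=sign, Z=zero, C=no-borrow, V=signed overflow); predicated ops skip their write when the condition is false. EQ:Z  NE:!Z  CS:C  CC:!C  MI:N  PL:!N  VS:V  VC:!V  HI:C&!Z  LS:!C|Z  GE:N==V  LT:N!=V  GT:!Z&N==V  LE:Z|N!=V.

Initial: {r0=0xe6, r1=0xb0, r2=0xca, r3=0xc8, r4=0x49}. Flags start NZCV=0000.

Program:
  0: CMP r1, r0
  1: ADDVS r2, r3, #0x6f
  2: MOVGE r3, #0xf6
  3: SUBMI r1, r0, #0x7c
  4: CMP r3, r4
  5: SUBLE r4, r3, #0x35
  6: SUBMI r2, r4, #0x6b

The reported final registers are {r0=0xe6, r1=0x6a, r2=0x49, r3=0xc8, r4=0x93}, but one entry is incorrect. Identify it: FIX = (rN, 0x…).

0: ✓ CMP  NZCV=1000
1: · ADDVS
2: · MOVGE
3: ✓ SUBMI  r1←0x6a
4: ✓ CMP  NZCV=0011
5: ✓ SUBLE  r4←0x93
6: · SUBMI

FIX = (r2, 0xca)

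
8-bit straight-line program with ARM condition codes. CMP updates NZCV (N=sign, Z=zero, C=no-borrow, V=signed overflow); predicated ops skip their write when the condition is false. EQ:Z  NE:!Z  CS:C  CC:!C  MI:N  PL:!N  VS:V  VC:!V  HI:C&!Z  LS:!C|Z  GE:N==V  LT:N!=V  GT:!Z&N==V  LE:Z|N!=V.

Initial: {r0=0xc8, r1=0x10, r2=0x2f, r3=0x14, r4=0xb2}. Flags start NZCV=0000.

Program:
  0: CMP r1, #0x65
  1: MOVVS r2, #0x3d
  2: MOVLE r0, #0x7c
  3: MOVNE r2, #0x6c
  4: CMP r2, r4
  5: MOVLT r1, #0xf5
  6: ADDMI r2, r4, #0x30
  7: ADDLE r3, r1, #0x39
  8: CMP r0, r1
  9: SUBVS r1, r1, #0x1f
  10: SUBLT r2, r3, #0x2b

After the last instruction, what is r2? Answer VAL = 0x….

VAL = 0xe2

0: ✓ CMP  NZCV=1000
1: · MOVVS
2: ✓ MOVLE  r0←0x7c
3: ✓ MOVNE  r2←0x6c
4: ✓ CMP  NZCV=1001
5: · MOVLT
6: ✓ ADDMI  r2←0xe2
7: · ADDLE
8: ✓ CMP  NZCV=0010
9: · SUBVS
10: · SUBLT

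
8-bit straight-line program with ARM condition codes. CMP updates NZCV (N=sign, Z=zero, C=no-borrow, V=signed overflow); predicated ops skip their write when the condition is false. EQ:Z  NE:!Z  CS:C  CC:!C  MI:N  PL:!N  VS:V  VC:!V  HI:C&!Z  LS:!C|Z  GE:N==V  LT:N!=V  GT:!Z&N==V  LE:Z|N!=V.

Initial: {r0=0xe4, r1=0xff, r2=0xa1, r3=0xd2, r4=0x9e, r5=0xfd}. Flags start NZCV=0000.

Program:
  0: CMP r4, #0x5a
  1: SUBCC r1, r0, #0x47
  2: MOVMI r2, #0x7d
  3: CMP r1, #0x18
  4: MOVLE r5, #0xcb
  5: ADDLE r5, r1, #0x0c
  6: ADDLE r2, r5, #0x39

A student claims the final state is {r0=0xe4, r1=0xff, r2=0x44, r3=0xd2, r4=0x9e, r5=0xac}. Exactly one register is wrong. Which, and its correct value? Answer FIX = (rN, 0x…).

0: ✓ CMP  NZCV=0011
1: · SUBCC
2: · MOVMI
3: ✓ CMP  NZCV=1010
4: ✓ MOVLE  r5←0xcb
5: ✓ ADDLE  r5←0x0b
6: ✓ ADDLE  r2←0x44

FIX = (r5, 0x0b)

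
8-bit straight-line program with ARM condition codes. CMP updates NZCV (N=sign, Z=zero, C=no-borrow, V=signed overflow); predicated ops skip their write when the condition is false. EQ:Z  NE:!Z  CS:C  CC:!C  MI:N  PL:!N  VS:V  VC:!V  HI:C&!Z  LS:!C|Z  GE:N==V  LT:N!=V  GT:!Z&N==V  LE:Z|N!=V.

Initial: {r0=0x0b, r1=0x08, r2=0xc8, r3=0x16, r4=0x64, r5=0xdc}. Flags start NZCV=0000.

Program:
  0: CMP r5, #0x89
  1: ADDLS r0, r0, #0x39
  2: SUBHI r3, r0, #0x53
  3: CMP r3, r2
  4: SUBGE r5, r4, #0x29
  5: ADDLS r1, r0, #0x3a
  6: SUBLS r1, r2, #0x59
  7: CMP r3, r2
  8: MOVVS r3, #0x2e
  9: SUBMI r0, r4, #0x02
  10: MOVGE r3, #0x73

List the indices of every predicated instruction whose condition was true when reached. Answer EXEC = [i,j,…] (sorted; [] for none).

EXEC = [2,5,6,9]

[0] flags=0010 → (cmp)
[1] flags=0010 LS?F → skip
[2] flags=0010 HI?T → r3=0xb8
[3] flags=1000 → (cmp)
[4] flags=1000 GE?F → skip
[5] flags=1000 LS?T → r1=0x45
[6] flags=1000 LS?T → r1=0x6f
[7] flags=1000 → (cmp)
[8] flags=1000 VS?F → skip
[9] flags=1000 MI?T → r0=0x62
[10] flags=1000 GE?F → skip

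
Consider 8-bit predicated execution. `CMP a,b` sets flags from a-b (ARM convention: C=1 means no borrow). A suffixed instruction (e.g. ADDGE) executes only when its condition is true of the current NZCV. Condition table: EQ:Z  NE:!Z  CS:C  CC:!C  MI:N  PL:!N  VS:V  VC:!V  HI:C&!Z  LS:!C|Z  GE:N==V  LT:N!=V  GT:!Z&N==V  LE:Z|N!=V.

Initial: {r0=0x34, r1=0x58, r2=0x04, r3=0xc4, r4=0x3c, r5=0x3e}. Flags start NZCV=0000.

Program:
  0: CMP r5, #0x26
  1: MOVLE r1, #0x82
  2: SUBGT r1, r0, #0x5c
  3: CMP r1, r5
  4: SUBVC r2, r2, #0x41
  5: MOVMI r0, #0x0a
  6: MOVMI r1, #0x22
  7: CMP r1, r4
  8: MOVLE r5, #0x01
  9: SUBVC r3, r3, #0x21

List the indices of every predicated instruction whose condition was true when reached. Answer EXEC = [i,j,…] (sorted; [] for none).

0: ✓ CMP  NZCV=0010
1: · MOVLE
2: ✓ SUBGT  r1←0xd8
3: ✓ CMP  NZCV=1010
4: ✓ SUBVC  r2←0xc3
5: ✓ MOVMI  r0←0x0a
6: ✓ MOVMI  r1←0x22
7: ✓ CMP  NZCV=1000
8: ✓ MOVLE  r5←0x01
9: ✓ SUBVC  r3←0xa3

EXEC = [2,4,5,6,8,9]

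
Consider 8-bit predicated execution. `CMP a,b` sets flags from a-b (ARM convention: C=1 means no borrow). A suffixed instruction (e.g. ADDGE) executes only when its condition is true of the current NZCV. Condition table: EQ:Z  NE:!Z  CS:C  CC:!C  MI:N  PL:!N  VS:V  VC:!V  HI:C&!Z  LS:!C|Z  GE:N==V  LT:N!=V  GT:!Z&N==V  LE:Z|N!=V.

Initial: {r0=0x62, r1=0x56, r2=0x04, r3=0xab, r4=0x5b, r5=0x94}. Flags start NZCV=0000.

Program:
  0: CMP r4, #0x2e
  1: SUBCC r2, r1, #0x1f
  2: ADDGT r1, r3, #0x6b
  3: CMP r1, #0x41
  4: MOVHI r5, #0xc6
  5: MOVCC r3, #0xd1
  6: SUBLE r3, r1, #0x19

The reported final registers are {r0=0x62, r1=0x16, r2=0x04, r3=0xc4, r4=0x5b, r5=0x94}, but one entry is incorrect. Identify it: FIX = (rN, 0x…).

FIX = (r3, 0xfd)

[0] flags=0010 → (cmp)
[1] flags=0010 CC?F → skip
[2] flags=0010 GT?T → r1=0x16
[3] flags=1000 → (cmp)
[4] flags=1000 HI?F → skip
[5] flags=1000 CC?T → r3=0xd1
[6] flags=1000 LE?T → r3=0xfd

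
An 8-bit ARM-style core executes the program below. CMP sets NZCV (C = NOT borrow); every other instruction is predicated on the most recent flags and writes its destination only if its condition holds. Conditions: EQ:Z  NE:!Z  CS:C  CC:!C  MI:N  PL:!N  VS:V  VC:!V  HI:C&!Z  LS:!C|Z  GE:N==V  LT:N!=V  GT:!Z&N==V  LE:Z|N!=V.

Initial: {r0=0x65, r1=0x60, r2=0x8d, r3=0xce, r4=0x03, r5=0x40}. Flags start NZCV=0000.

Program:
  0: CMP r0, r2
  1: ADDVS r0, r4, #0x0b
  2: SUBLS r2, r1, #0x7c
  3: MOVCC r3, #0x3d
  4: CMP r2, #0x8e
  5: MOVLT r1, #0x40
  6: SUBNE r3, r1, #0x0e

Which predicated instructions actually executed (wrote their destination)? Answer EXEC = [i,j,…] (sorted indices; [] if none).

0: ✓ CMP  NZCV=1001
1: ✓ ADDVS  r0←0x0e
2: ✓ SUBLS  r2←0xe4
3: ✓ MOVCC  r3←0x3d
4: ✓ CMP  NZCV=0010
5: · MOVLT
6: ✓ SUBNE  r3←0x52

EXEC = [1,2,3,6]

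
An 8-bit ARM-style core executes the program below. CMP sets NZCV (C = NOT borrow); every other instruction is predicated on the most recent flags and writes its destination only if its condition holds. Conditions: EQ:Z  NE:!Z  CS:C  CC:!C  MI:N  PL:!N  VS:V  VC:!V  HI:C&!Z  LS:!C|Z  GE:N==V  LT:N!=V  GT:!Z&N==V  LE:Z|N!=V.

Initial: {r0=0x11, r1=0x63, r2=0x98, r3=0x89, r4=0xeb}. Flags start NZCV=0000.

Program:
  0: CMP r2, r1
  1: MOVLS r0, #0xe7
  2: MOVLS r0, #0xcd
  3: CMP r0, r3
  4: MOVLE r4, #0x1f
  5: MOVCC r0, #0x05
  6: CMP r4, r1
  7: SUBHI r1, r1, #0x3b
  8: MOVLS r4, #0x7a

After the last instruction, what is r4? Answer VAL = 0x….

0: ✓ CMP  NZCV=0011
1: · MOVLS
2: · MOVLS
3: ✓ CMP  NZCV=1001
4: · MOVLE
5: ✓ MOVCC  r0←0x05
6: ✓ CMP  NZCV=1010
7: ✓ SUBHI  r1←0x28
8: · MOVLS

VAL = 0xeb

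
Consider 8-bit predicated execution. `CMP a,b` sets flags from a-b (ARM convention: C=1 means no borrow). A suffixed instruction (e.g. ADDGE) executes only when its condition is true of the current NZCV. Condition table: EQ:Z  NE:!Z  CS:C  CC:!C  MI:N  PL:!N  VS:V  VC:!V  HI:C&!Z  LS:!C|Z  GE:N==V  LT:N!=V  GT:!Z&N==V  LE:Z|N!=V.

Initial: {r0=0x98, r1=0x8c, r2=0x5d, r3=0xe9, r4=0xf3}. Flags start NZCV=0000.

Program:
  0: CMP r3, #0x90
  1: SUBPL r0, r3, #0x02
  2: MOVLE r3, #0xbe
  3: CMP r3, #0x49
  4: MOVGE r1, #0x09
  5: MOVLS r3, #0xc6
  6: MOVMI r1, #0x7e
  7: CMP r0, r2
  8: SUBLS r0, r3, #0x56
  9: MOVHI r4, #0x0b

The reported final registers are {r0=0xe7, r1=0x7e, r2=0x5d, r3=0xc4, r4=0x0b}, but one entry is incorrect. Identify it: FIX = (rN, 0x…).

0: ✓ CMP  NZCV=0010
1: ✓ SUBPL  r0←0xe7
2: · MOVLE
3: ✓ CMP  NZCV=1010
4: · MOVGE
5: · MOVLS
6: ✓ MOVMI  r1←0x7e
7: ✓ CMP  NZCV=1010
8: · SUBLS
9: ✓ MOVHI  r4←0x0b

FIX = (r3, 0xe9)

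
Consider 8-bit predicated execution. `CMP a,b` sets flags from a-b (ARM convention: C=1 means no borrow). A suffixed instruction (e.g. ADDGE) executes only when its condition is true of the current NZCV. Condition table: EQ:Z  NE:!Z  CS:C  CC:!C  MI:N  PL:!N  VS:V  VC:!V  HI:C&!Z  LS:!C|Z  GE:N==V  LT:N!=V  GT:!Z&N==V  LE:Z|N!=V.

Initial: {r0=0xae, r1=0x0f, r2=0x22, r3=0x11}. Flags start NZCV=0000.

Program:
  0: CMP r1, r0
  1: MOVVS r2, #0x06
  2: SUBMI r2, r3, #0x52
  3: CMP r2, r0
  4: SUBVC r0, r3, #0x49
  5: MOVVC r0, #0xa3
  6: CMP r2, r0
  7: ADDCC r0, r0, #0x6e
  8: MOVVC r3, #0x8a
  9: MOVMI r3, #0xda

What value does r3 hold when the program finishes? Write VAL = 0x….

VAL = 0x8a

[0] flags=0000 → (cmp)
[1] flags=0000 VS?F → skip
[2] flags=0000 MI?F → skip
[3] flags=0000 → (cmp)
[4] flags=0000 VC?T → r0=0xc8
[5] flags=0000 VC?T → r0=0xa3
[6] flags=0000 → (cmp)
[7] flags=0000 CC?T → r0=0x11
[8] flags=0000 VC?T → r3=0x8a
[9] flags=0000 MI?F → skip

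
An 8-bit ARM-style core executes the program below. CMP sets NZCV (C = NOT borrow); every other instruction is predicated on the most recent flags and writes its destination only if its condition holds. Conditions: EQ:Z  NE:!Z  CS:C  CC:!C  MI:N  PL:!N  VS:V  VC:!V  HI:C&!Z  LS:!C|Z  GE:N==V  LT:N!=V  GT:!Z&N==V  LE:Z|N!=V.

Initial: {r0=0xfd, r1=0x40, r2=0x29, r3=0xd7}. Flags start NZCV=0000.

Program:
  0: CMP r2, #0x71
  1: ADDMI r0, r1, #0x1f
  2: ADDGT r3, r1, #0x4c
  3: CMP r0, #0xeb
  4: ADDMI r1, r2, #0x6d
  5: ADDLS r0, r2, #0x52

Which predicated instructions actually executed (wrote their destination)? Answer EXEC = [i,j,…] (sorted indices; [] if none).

EXEC = [1,5]

[0] flags=1000 → (cmp)
[1] flags=1000 MI?T → r0=0x5f
[2] flags=1000 GT?F → skip
[3] flags=0000 → (cmp)
[4] flags=0000 MI?F → skip
[5] flags=0000 LS?T → r0=0x7b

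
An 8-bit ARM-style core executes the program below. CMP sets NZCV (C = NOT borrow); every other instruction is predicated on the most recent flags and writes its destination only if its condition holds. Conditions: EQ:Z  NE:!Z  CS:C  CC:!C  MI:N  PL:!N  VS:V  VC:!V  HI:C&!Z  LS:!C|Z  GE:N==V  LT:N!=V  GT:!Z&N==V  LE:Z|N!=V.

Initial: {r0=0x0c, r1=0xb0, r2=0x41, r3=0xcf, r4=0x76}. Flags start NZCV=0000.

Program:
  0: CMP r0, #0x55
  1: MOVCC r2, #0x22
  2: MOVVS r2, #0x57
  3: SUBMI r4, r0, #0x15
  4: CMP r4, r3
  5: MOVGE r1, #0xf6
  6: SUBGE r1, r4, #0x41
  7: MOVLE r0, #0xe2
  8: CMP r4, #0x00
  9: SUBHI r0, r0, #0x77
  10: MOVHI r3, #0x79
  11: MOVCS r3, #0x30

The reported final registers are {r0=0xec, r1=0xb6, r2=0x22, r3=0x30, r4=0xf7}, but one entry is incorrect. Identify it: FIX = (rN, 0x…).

FIX = (r0, 0x95)

0: ✓ CMP  NZCV=1000
1: ✓ MOVCC  r2←0x22
2: · MOVVS
3: ✓ SUBMI  r4←0xf7
4: ✓ CMP  NZCV=0010
5: ✓ MOVGE  r1←0xf6
6: ✓ SUBGE  r1←0xb6
7: · MOVLE
8: ✓ CMP  NZCV=1010
9: ✓ SUBHI  r0←0x95
10: ✓ MOVHI  r3←0x79
11: ✓ MOVCS  r3←0x30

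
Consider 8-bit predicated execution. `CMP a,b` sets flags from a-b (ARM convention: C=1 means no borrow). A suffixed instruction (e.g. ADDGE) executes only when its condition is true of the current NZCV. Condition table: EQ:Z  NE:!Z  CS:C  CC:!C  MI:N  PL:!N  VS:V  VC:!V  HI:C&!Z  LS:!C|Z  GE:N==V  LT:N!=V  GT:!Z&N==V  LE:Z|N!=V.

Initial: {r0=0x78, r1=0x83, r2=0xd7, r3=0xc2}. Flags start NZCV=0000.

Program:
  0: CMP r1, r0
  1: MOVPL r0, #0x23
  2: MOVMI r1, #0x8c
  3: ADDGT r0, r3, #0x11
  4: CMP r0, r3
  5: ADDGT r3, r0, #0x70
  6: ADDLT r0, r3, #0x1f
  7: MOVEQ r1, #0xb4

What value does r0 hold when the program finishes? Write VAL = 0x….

0: ✓ CMP  NZCV=0011
1: ✓ MOVPL  r0←0x23
2: · MOVMI
3: · ADDGT
4: ✓ CMP  NZCV=0000
5: ✓ ADDGT  r3←0x93
6: · ADDLT
7: · MOVEQ

VAL = 0x23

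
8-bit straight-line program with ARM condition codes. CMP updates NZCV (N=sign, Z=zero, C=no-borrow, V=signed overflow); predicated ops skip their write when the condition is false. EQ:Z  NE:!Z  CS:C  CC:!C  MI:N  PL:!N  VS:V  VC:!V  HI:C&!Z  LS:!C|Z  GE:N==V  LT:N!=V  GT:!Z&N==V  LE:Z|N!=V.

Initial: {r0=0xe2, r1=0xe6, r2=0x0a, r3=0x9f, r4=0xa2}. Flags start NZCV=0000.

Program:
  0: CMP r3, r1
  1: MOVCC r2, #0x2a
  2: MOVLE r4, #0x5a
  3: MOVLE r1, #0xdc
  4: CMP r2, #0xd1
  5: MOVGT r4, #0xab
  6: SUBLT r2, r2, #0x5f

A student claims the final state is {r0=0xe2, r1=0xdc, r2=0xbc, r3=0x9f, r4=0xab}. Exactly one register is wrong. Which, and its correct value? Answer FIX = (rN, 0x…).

0: ✓ CMP  NZCV=1000
1: ✓ MOVCC  r2←0x2a
2: ✓ MOVLE  r4←0x5a
3: ✓ MOVLE  r1←0xdc
4: ✓ CMP  NZCV=0000
5: ✓ MOVGT  r4←0xab
6: · SUBLT

FIX = (r2, 0x2a)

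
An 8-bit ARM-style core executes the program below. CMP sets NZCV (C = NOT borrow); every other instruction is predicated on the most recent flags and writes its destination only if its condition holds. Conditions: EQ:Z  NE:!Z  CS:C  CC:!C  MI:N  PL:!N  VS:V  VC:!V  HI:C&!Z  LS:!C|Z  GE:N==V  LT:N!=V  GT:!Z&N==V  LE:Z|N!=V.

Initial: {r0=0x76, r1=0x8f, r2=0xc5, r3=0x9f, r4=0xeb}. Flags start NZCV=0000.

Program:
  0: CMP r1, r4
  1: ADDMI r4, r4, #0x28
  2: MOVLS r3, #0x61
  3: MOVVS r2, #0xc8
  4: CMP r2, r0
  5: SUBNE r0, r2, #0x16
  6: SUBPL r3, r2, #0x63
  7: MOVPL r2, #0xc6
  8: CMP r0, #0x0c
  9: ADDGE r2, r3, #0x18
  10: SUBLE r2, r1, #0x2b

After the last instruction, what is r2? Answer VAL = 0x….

VAL = 0x64

0: ✓ CMP  NZCV=1000
1: ✓ ADDMI  r4←0x13
2: ✓ MOVLS  r3←0x61
3: · MOVVS
4: ✓ CMP  NZCV=0011
5: ✓ SUBNE  r0←0xaf
6: ✓ SUBPL  r3←0x62
7: ✓ MOVPL  r2←0xc6
8: ✓ CMP  NZCV=1010
9: · ADDGE
10: ✓ SUBLE  r2←0x64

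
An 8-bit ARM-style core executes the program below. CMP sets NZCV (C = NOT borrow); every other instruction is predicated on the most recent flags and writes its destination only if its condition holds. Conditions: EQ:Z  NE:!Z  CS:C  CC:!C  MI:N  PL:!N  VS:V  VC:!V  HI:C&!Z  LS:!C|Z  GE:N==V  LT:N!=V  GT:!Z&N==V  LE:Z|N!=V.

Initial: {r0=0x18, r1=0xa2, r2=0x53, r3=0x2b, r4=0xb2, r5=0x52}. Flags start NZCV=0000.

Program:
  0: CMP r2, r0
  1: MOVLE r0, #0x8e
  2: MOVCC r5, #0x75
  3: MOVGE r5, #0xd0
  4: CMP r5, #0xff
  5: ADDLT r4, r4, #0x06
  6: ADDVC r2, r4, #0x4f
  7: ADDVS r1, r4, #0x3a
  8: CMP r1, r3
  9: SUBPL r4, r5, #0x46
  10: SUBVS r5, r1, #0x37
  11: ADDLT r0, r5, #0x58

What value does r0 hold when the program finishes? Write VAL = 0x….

[0] flags=0010 → (cmp)
[1] flags=0010 LE?F → skip
[2] flags=0010 CC?F → skip
[3] flags=0010 GE?T → r5=0xd0
[4] flags=1000 → (cmp)
[5] flags=1000 LT?T → r4=0xb8
[6] flags=1000 VC?T → r2=0x07
[7] flags=1000 VS?F → skip
[8] flags=0011 → (cmp)
[9] flags=0011 PL?T → r4=0x8a
[10] flags=0011 VS?T → r5=0x6b
[11] flags=0011 LT?T → r0=0xc3

VAL = 0xc3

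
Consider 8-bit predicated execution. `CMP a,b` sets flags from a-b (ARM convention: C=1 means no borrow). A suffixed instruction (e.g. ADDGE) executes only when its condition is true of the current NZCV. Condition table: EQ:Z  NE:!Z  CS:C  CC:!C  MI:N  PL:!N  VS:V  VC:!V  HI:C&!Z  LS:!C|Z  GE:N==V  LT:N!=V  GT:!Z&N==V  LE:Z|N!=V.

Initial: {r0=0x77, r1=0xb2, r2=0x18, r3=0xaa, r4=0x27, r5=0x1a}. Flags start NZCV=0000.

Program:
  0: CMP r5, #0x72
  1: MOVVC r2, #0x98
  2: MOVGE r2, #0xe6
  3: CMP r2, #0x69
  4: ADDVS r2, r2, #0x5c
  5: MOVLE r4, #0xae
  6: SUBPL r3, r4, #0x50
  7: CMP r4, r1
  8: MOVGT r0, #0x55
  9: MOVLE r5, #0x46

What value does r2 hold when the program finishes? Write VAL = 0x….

0: ✓ CMP  NZCV=1000
1: ✓ MOVVC  r2←0x98
2: · MOVGE
3: ✓ CMP  NZCV=0011
4: ✓ ADDVS  r2←0xf4
5: ✓ MOVLE  r4←0xae
6: ✓ SUBPL  r3←0x5e
7: ✓ CMP  NZCV=1000
8: · MOVGT
9: ✓ MOVLE  r5←0x46

VAL = 0xf4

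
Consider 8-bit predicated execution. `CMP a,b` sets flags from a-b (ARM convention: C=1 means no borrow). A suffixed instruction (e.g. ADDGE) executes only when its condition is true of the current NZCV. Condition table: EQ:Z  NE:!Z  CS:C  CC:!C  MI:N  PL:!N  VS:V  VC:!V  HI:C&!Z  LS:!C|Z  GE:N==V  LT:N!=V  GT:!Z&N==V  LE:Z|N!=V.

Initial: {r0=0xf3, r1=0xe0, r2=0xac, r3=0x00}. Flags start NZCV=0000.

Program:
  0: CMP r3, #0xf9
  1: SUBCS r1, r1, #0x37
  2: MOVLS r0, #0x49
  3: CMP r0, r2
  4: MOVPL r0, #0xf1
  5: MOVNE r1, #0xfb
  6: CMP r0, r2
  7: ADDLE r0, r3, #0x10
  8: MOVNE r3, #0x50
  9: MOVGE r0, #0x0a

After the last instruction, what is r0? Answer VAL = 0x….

0: ✓ CMP  NZCV=0000
1: · SUBCS
2: ✓ MOVLS  r0←0x49
3: ✓ CMP  NZCV=1001
4: · MOVPL
5: ✓ MOVNE  r1←0xfb
6: ✓ CMP  NZCV=1001
7: · ADDLE
8: ✓ MOVNE  r3←0x50
9: ✓ MOVGE  r0←0x0a

VAL = 0x0a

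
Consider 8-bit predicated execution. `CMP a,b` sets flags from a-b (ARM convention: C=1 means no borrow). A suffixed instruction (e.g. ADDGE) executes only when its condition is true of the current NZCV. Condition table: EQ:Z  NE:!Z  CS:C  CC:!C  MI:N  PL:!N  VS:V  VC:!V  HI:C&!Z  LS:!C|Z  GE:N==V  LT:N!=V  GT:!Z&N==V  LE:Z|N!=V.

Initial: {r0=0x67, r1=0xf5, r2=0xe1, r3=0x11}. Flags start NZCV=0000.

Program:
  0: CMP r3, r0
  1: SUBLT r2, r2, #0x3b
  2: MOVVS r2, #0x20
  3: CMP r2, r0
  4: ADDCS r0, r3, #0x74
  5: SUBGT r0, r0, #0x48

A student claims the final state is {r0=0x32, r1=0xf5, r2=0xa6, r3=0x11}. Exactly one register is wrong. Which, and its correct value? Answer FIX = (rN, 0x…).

FIX = (r0, 0x85)

0: ✓ CMP  NZCV=1000
1: ✓ SUBLT  r2←0xa6
2: · MOVVS
3: ✓ CMP  NZCV=0011
4: ✓ ADDCS  r0←0x85
5: · SUBGT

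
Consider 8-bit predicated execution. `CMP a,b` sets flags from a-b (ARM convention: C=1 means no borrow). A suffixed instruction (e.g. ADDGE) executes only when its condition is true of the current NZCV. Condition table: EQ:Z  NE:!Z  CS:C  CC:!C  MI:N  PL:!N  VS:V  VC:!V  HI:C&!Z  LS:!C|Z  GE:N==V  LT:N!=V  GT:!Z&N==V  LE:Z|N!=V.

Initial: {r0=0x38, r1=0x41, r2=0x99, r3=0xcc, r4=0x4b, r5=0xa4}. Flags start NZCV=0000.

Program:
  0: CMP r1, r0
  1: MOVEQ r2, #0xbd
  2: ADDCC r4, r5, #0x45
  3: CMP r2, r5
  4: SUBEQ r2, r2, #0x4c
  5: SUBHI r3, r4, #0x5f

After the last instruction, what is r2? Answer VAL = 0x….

[0] flags=0010 → (cmp)
[1] flags=0010 EQ?F → skip
[2] flags=0010 CC?F → skip
[3] flags=1000 → (cmp)
[4] flags=1000 EQ?F → skip
[5] flags=1000 HI?F → skip

VAL = 0x99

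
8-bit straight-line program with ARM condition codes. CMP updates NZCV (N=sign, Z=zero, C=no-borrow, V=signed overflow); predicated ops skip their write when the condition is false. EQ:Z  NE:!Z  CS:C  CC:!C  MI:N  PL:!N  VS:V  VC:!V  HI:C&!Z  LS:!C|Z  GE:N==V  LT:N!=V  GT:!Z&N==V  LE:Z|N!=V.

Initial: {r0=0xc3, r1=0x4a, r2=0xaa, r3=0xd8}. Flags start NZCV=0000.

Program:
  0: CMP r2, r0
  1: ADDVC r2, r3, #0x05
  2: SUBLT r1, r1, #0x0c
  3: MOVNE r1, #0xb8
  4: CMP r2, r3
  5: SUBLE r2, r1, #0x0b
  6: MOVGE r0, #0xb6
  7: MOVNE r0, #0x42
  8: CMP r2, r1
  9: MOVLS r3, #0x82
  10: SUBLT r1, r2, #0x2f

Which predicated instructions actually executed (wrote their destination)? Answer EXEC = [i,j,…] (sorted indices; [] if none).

EXEC = [1,2,3,6,7]

0: ✓ CMP  NZCV=1000
1: ✓ ADDVC  r2←0xdd
2: ✓ SUBLT  r1←0x3e
3: ✓ MOVNE  r1←0xb8
4: ✓ CMP  NZCV=0010
5: · SUBLE
6: ✓ MOVGE  r0←0xb6
7: ✓ MOVNE  r0←0x42
8: ✓ CMP  NZCV=0010
9: · MOVLS
10: · SUBLT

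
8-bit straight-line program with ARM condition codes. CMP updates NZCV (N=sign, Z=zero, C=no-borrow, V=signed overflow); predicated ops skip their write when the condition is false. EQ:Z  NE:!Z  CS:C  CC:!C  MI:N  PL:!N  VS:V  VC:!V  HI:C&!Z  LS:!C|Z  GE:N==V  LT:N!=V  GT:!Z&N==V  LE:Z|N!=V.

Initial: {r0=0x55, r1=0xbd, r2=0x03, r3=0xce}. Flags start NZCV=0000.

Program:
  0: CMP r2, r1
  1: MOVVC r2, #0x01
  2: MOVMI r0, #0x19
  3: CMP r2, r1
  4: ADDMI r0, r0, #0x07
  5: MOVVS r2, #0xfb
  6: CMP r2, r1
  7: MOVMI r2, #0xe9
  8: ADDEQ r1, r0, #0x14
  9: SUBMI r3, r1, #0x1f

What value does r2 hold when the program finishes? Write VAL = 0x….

[0] flags=0000 → (cmp)
[1] flags=0000 VC?T → r2=0x01
[2] flags=0000 MI?F → skip
[3] flags=0000 → (cmp)
[4] flags=0000 MI?F → skip
[5] flags=0000 VS?F → skip
[6] flags=0000 → (cmp)
[7] flags=0000 MI?F → skip
[8] flags=0000 EQ?F → skip
[9] flags=0000 MI?F → skip

VAL = 0x01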